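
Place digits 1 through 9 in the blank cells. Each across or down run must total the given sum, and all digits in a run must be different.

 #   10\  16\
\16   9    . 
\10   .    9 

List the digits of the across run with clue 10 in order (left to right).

16 in 2 cells must be {7,9}.
R1C2 = 16 − 9 = 7 completes the 16 across.
R2C1 = 10 − 9 = 1 completes the 10 across.

1, 9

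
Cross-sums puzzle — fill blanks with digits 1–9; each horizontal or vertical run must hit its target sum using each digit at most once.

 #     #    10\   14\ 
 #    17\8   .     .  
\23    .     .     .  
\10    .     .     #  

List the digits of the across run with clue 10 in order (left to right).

23 in 3 cells must be {6,8,9}; 17 in 2 cells must be {8,9}.
The 23 across and the 10 down share only 6, so R2C2 = 6.
No cell is forced outright now. R1C2 can only be 1 or 3 (the digits allowed by both its 8 across and its 10 down). If R1C2 = 1: then R1C3 would have to be in {7} for the 8 across but in {5,6,8,9} for the 14 down — contradiction. So R1C2 = 3.
R1C3 = 8 − 3 = 5 completes the 8 across.
R2C3 = 14 − 5 = 9 completes the 14 down.
R3C2 = 10 − 9 = 1 completes the 10 down.
R2C1 = 23 − 15 = 8 completes the 23 across.
R3C1 = 10 − 1 = 9 completes the 10 across.

9, 1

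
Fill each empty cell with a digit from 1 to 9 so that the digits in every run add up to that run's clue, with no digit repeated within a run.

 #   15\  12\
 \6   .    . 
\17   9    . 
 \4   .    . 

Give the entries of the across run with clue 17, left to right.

9, 8

17 in 2 cells must be {8,9}; 4 in 2 cells must be {1,3}.
R2C2 = 17 − 9 = 8 completes the 17 across.
Given what's placed, R3C1 must be 1 to fit the 4 across and 15 down.
R3C2 = 4 − 1 = 3 completes the 4 across.
R1C1 = 15 − 10 = 5 completes the 15 down.
R1C2 = 6 − 5 = 1 completes the 6 across.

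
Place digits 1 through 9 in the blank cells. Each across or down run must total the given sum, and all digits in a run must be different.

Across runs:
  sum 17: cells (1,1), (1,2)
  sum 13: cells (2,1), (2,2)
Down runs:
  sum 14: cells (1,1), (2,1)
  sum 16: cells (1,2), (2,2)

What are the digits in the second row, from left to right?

17 in 2 cells must be {8,9}; 16 in 2 cells must be {7,9}.
The 17 across and the 16 down share only 9, so (1,2) = 9.
(2,2) = 16 − 9 = 7 completes the 16 down.
(1,1) = 17 − 9 = 8 completes the 17 across.
(2,1) = 13 − 7 = 6 completes the 13 across.

6 7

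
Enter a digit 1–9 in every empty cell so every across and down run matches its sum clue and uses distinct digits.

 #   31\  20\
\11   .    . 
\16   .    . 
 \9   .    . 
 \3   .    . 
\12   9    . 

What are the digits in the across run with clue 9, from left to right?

8 1

16 in 2 cells must be {7,9}; 3 in 2 cells must be {1,2}.
Given what's placed, R2C1 must be 7 to fit the 16 across and 31 down.
R2C2 = 16 − 7 = 9 completes the 16 across.
R5C2 = 12 − 9 = 3 completes the 12 across.
Nothing is forced directly, so branch on R1C2, whose candidates are 2 or 5. If R1C2 = 2: then R1C1 would have to be in {9} for the 11 across but in {1,2,3,4,5,6,8} for the 31 down — contradiction. So R1C2 = 5.
R1C1 = 11 − 5 = 6 completes the 11 across.
R4C1 = 1: the only remaining digit allowed by both the 3 across and the 31 down.
R4C2 = 3 − 1 = 2 completes the 3 across.
R3C1 = 31 − 23 = 8 completes the 31 down.
R3C2 = 9 − 8 = 1 completes the 9 across.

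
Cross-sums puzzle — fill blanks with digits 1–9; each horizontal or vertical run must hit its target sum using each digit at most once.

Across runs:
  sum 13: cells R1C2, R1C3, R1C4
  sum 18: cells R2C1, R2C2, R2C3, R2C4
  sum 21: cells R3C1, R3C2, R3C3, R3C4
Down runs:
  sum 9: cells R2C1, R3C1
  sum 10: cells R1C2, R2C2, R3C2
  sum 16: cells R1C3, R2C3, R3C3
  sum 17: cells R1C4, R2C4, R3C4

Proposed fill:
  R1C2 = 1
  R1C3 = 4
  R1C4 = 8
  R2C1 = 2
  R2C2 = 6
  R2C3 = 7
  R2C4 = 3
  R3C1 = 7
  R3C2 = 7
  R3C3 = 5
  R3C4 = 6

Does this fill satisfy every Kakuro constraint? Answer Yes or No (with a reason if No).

No — the down run R1C2–R3C2 sums to 14, not 10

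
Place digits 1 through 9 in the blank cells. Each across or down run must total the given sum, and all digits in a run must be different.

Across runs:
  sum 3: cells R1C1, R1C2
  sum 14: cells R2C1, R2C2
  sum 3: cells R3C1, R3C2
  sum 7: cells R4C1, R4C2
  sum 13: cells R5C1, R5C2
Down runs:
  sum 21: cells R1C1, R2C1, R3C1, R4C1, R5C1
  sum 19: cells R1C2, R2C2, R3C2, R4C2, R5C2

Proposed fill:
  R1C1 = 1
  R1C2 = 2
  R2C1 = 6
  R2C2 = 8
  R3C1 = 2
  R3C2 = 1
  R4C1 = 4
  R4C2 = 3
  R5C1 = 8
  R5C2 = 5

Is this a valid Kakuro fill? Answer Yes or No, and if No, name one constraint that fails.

Yes

Across: 1+2=3; 6+8=14; 2+1=3; 4+3=7; 8+5=13. Down: 1+6+2+4+8=21; 2+8+1+3+5=19. No digit repeats within any run.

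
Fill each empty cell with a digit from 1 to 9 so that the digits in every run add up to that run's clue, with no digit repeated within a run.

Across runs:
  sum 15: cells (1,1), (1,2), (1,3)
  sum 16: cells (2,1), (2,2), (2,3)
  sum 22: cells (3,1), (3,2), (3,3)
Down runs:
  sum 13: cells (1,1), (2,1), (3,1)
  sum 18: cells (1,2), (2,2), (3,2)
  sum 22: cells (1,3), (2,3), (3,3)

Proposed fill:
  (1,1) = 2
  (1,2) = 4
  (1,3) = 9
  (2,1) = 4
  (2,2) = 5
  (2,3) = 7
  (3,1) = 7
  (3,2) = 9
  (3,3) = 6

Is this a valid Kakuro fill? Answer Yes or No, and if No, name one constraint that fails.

Yes

Across: 2+4+9=15; 4+5+7=16; 7+9+6=22. Down: 2+4+7=13; 4+5+9=18; 9+7+6=22. No digit repeats within any run.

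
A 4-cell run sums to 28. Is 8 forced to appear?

Every partition of 28 into 4 distinct digits includes 8: {4,7,8,9}, {5,6,8,9}.

Yes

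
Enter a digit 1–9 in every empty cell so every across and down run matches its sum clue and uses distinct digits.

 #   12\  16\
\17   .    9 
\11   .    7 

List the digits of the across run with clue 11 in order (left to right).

4 7

17 in 2 cells must be {8,9}; 16 in 2 cells must be {7,9}.
R1C1 = 17 − 9 = 8 completes the 17 across.
R2C1 = 11 − 7 = 4 completes the 11 across.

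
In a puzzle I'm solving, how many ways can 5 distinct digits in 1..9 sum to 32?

3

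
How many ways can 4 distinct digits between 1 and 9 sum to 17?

4 distinct digits from 1–9 sum between 10 and 30.

9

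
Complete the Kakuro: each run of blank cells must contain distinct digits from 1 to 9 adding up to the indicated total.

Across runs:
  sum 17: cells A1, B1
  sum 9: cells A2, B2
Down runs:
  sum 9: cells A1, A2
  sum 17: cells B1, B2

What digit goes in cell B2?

8

17 in 2 cells must be {8,9}.
The 17 across and the 9 down share only 8, so A1 = 8.
B1 = 17 − 8 = 9 completes the 17 across.
A2 = 9 − 8 = 1 completes the 9 down.
B2 = 9 − 1 = 8 completes the 9 across.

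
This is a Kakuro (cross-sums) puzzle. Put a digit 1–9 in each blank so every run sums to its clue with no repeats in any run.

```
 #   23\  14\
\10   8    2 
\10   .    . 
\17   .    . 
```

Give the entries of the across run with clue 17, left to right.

17 in 2 cells must be {8,9}; 23 in 3 cells must be {6,8,9}.
R3C1 = 9: the only remaining digit allowed by both the 17 across and the 23 down.
R3C2 = 17 − 9 = 8 completes the 17 across.
R2C1 = 23 − 17 = 6 completes the 23 down.
R2C2 = 10 − 6 = 4 completes the 10 across.

9 8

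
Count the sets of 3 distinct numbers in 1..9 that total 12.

7

3 distinct digits from 1–9 sum between 6 and 24.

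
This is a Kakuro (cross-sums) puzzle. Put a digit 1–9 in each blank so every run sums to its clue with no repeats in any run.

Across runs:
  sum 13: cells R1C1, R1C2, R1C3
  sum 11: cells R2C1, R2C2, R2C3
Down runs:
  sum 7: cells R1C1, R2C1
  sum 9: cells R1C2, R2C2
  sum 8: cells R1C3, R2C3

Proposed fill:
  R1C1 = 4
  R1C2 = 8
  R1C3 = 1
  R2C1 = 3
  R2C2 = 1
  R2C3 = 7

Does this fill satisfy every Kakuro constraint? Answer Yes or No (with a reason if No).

Yes

Across: 4+8+1=13; 3+1+7=11. Down: 4+3=7; 8+1=9; 1+7=8. No digit repeats within any run.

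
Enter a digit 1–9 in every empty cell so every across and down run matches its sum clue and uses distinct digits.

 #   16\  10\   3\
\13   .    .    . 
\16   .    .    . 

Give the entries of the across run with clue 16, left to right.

9 6 1

16 in 2 cells must be {7,9}; 3 in 2 cells must be {1,2}.
Nothing is forced directly, so branch on R1C1, whose candidates are 7 or 9. If R1C1 = 9: that forces R1C3 = 1, R2C1 = 7, after which R2C3 would have to be in {1,3,4,5,6,8} for the 16 across but in {2} for the 3 down — contradiction. So R1C1 = 7.
R2C1 = 16 − 7 = 9 completes the 16 down.
Nothing is forced directly, so branch on R1C3, whose candidates are 1 or 2. If R1C3 = 1: then R1C2 would have to be in {5} for the 13 across but in {1,2,3,4,6,7,8,9} for the 10 down — contradiction. So R1C3 = 2.
R1C2 = 13 − 9 = 4 completes the 13 across.
R2C2 = 10 − 4 = 6 completes the 10 down.
R2C3 = 16 − 15 = 1 completes the 16 across.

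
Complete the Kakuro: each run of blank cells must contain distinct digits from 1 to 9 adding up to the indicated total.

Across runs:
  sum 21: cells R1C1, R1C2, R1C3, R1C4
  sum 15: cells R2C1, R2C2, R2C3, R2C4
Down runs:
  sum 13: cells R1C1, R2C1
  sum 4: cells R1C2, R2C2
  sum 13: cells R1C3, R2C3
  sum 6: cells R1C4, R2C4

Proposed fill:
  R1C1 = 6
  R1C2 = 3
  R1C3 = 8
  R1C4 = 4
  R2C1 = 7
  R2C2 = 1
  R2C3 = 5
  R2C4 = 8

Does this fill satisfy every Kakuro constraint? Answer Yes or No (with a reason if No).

No — the across run R2C1–R2C4 sums to 21, not 15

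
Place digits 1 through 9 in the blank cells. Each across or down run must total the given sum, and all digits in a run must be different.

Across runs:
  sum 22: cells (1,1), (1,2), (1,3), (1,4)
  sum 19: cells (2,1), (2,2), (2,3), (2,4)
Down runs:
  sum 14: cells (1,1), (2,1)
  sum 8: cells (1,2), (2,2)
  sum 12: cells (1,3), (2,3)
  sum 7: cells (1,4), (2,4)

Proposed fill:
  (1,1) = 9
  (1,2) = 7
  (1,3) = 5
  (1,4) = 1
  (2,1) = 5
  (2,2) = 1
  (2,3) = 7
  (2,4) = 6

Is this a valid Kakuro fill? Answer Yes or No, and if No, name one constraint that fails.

Yes

Across: 9+7+5+1=22; 5+1+7+6=19. Down: 9+5=14; 7+1=8; 5+7=12; 1+6=7. No digit repeats within any run.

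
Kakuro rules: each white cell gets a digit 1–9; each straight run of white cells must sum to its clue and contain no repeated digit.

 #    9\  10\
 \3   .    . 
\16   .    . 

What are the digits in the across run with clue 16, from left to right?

7, 9

3 in 2 cells must be {1,2}; 16 in 2 cells must be {7,9}.
The 16 across and the 9 down share only 7, so R2C1 = 7.
R2C2 = 16 − 7 = 9 completes the 16 across.
R1C1 = 9 − 7 = 2 completes the 9 down.
R1C2 = 3 − 2 = 1 completes the 3 across.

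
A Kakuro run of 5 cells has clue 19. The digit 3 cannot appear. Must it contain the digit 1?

The only way to make 19 from 5 distinct digits under that restriction is {1,2,4,5,7}, which contains 1.

Yes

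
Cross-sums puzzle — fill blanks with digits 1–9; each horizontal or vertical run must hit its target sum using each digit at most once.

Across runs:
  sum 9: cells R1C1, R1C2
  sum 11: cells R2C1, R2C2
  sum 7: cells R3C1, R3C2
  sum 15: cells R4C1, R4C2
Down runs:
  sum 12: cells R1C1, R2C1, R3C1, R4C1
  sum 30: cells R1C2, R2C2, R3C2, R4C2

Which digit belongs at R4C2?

9

30 in 4 cells must be {6,7,8,9}.
Only 6 fits R3C2 under both its across sum 7 and down sum 30.
The 15 across and the 12 down share only 6, so R4C1 = 6.
R4C2 = 15 − 6 = 9 completes the 15 across.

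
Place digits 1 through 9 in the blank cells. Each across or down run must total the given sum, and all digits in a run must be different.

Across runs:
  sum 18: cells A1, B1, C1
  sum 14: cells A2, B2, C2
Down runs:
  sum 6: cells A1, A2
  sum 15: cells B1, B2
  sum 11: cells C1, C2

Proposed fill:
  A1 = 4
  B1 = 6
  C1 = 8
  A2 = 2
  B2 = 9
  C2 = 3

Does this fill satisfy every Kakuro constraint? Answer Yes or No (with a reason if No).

Across: 4+6+8=18; 2+9+3=14. Down: 4+2=6; 6+9=15; 8+3=11. No digit repeats within any run.

Yes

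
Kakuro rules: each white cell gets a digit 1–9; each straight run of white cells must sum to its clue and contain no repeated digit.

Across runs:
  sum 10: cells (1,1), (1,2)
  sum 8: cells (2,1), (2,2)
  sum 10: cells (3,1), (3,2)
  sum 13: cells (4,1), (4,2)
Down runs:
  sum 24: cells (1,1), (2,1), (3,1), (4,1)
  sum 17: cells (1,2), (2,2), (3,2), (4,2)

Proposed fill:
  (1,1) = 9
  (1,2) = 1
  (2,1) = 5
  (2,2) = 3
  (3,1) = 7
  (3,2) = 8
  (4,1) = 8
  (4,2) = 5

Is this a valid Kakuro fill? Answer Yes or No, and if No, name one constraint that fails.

No — the down run (1,1)–(4,1) sums to 29, not 24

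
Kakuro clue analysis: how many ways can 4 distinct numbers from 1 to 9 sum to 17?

9

4 distinct digits from 1–9 sum between 10 and 30.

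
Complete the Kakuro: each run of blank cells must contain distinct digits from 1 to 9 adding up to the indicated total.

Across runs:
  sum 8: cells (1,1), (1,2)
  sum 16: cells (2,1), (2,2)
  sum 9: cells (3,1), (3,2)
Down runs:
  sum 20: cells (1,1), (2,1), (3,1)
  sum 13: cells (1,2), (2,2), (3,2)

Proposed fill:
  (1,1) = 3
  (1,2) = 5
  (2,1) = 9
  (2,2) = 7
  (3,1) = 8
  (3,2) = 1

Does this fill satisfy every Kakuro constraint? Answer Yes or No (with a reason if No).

Yes

Across: 3+5=8; 9+7=16; 8+1=9. Down: 3+9+8=20; 5+7+1=13. No digit repeats within any run.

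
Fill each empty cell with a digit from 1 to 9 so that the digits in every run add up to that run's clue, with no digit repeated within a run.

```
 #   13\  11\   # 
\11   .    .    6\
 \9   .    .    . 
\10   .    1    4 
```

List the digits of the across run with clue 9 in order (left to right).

1, 6, 2

R2C3 = 6 − 4 = 2 completes the 6 down.
R3C1 = 10 − 5 = 5 completes the 10 across.
No cell is forced outright now. R2C1 can only be 1 or 6 (the digits allowed by both its 9 across and its 13 down). If R2C1 = 6: that forces R1C1 = 2, after which R1C2 would have to be in {9} for the 11 across but in {2,3,4,6,7,8} for the 11 down — contradiction. So R2C1 = 1.
R1C1 = 13 − 6 = 7 completes the 13 down.
R1C2 = 11 − 7 = 4 completes the 11 across.
R2C2 = 9 − 3 = 6 completes the 9 across.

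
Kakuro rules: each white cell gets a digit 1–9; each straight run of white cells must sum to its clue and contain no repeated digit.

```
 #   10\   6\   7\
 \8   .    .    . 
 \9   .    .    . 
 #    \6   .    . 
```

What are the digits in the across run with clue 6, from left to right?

2 4

6 in 3 cells must be {1,2,3}; 7 in 3 cells must be {1,2,4}.
Nothing is forced directly, so branch on R3C2, whose candidates are 1 or 2. If R3C2 = 1: then R3C3 would have to be in {5} for the 6 across but in {1,2,4} for the 7 down — contradiction. So R3C2 = 2.
R3C3 = 6 − 2 = 4 completes the 6 across.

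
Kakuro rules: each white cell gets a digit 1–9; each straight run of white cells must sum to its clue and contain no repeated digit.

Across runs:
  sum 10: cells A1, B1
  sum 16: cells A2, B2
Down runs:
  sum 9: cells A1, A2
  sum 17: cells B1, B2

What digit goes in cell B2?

9

16 in 2 cells must be {7,9}; 17 in 2 cells must be {8,9}.
The 16 across and the 9 down share only 7, so A2 = 7.
B2 = 16 − 7 = 9 completes the 16 across.
A1 = 9 − 7 = 2 completes the 9 down.
B1 = 10 − 2 = 8 completes the 10 across.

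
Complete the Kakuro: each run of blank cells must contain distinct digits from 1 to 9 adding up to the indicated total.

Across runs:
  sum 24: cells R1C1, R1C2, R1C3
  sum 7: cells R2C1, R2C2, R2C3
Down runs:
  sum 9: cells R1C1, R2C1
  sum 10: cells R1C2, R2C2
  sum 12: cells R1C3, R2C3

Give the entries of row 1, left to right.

7, 9, 8

24 in 3 cells must be {7,8,9}; 7 in 3 cells must be {1,2,4}.
The 7 across and the 12 down share only 4, so R2C3 = 4.
R1C3 = 12 − 4 = 8 completes the 12 down.
Given what's placed, R1C1 must be 7 to fit the 24 across and 9 down.
R1C2 = 24 − 15 = 9 completes the 24 across.
R2C1 = 9 − 7 = 2 completes the 9 down.
R2C2 = 7 − 6 = 1 completes the 7 across.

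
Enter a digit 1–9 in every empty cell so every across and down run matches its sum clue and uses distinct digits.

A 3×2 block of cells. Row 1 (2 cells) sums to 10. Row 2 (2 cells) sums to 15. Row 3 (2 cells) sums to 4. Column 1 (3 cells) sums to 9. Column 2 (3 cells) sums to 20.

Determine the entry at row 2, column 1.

4 in 2 cells must be {1,3}.
The 15 across and the 9 down share only 6, so (2,1) = 6.
(2,2) = 15 − 6 = 9 completes the 15 across.
Given what's placed, (3,1) must be 1 to fit the 4 across and 9 down.
(3,2) = 4 − 1 = 3 completes the 4 across.
(1,1) = 9 − 7 = 2 completes the 9 down.
(1,2) = 10 − 2 = 8 completes the 10 across.

6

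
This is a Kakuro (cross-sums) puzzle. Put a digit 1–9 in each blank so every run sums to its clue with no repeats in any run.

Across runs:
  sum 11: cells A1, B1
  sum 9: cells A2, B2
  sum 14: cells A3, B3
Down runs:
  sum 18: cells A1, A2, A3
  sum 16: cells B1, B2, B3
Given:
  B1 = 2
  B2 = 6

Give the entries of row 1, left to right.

9 2

A1 = 11 − 2 = 9 completes the 11 across.
A2 = 9 − 6 = 3 completes the 9 across.
A3 = 18 − 12 = 6 completes the 18 down.
B3 = 14 − 6 = 8 completes the 14 across.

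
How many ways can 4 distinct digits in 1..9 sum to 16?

8

4 distinct digits from 1–9 sum between 10 and 30.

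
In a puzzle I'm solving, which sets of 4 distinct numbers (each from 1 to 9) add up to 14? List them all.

{1,2,3,8}; {1,2,4,7}; {1,2,5,6}; {1,3,4,6}; {2,3,4,5}

4 distinct digits from 1–9 sum between 10 and 30.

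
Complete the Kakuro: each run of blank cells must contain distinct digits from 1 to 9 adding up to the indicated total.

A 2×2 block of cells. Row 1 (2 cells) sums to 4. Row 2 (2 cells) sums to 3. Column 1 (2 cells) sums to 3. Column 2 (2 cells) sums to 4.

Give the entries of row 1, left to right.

1, 3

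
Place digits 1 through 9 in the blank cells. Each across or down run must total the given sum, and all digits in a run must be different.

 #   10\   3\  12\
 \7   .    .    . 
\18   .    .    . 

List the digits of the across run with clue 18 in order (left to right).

9 1 8

7 in 3 cells must be {1,2,4}; 3 in 2 cells must be {1,2}.
The 7 across and the 12 down share only 4, so R1C3 = 4.
R2C3 = 12 − 4 = 8 completes the 12 down.
Given what's placed, R2C2 must be 1 to fit the 18 across and 3 down.
R1C2 = 3 − 1 = 2 completes the 3 down.
R2C1 = 18 − 9 = 9 completes the 18 across.
R1C1 = 7 − 6 = 1 completes the 7 across.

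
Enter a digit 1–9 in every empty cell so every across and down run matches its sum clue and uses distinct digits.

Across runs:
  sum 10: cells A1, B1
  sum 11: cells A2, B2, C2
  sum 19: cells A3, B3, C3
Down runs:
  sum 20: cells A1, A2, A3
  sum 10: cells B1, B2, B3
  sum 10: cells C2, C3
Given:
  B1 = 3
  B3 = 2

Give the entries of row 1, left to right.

7, 3

A1 = 10 − 3 = 7 completes the 10 across.
B2 = 10 − 5 = 5 completes the 10 down.
A2 = 4: the only remaining digit allowed by both the 11 across and the 20 down.
C2 = 11 − 9 = 2 completes the 11 across.
A3 = 20 − 11 = 9 completes the 20 down.
C3 = 19 − 11 = 8 completes the 19 across.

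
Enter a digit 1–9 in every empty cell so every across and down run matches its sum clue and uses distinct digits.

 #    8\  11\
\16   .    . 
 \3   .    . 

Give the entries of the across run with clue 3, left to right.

16 in 2 cells must be {7,9}; 3 in 2 cells must be {1,2}.
The 16 across and the 8 down share only 7, so R1C1 = 7.
R1C2 = 16 − 7 = 9 completes the 16 across.
R2C1 = 8 − 7 = 1 completes the 8 down.
R2C2 = 3 − 1 = 2 completes the 3 across.

1 2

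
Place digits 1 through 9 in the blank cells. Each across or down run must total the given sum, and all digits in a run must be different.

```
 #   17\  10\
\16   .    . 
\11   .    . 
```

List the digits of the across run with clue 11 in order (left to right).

16 in 2 cells must be {7,9}; 17 in 2 cells must be {8,9}.
The 16 across and the 17 down share only 9, so R1C1 = 9.
R1C2 = 16 − 9 = 7 completes the 16 across.
R2C1 = 17 − 9 = 8 completes the 17 down.
R2C2 = 11 − 8 = 3 completes the 11 across.

8, 3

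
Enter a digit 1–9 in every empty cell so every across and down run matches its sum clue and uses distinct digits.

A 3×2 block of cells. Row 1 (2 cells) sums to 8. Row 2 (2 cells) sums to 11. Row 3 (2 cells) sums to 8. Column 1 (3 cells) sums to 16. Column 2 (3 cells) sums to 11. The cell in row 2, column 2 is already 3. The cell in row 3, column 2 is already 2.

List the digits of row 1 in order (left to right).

2 6

(1,2) = 11 − 5 = 6 completes the 11 down.
(2,1) = 11 − 3 = 8 completes the 11 across.
(3,1) = 8 − 2 = 6 completes the 8 across.
(1,1) = 8 − 6 = 2 completes the 8 across.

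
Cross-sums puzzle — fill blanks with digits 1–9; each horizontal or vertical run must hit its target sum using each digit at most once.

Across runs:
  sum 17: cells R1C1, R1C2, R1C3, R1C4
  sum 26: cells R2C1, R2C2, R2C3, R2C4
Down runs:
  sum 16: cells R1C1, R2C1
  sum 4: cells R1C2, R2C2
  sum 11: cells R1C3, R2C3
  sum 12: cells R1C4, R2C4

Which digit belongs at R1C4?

4

16 in 2 cells must be {7,9}; 4 in 2 cells must be {1,3}.
Only 3 fits R2C2 under both its across sum 26 and down sum 4.
R1C2 = 4 − 3 = 1 completes the 4 down.
Given what's placed, R2C1 must be 9 to fit the 26 across and 16 down.
R2C4 = 8: the only remaining digit allowed by both the 26 across and the 12 down.
R1C1 = 16 − 9 = 7 completes the 16 down.
R1C4 = 12 − 8 = 4 completes the 12 down.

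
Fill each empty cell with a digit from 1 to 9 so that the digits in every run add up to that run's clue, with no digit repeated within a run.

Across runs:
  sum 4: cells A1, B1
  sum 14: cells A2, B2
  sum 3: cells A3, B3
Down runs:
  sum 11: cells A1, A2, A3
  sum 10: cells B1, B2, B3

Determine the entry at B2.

4 in 2 cells must be {1,3}; 3 in 2 cells must be {1,2}.
Nothing is forced directly, so branch on B2, whose candidates are 5 or 6. If B2 = 5: then A2 would have to be in {9} for the 14 across but in {1,2,3,4,5,6,7,8} for the 11 down — contradiction. So B2 = 6.
A2 = 14 − 6 = 8 completes the 14 across.
Given what's placed, B3 must be 1 to fit the 3 across and 10 down.
A1 = 1: the only remaining digit allowed by both the 4 across and the 11 down.
B1 = 4 − 1 = 3 completes the 4 across.
A3 = 3 − 1 = 2 completes the 3 across.

6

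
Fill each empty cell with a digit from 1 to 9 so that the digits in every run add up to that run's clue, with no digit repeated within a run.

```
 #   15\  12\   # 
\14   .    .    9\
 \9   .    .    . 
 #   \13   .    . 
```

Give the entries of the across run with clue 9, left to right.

The 9 across and the 15 down share only 6, so R2C1 = 6.
R1C1 = 15 − 6 = 9 completes the 15 down.
R1C2 = 14 − 9 = 5 completes the 14 across.
R2C2 = 1: the only remaining digit allowed by both the 9 across and the 12 down.
R2C3 = 9 − 7 = 2 completes the 9 across.
R3C2 = 12 − 6 = 6 completes the 12 down.
R3C3 = 13 − 6 = 7 completes the 13 across.

6 1 2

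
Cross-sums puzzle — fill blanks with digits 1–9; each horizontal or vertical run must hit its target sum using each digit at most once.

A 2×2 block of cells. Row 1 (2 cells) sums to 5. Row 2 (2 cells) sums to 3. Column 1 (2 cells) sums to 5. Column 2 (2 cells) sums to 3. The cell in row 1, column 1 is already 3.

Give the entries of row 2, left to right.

2, 1

3 in 2 cells must be {1,2}.
(1,2) = 5 − 3 = 2 completes the 5 across.
(2,1) = 5 − 3 = 2 completes the 5 down.
(2,2) = 3 − 2 = 1 completes the 3 across.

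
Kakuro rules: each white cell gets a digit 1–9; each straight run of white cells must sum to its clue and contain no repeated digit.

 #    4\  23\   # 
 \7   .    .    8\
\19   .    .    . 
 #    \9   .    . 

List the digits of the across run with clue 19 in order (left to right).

4 in 2 cells must be {1,3}; 23 in 3 cells must be {6,8,9}.
The 7 across and the 23 down share only 6, so R1C2 = 6.
Intersecting the 19 across with the 4 down forces R2C1 = 3.
R2C2 = 9: the only remaining digit allowed by both the 19 across and the 23 down.
R2C3 = 19 − 12 = 7 completes the 19 across.
R3C2 = 23 − 15 = 8 completes the 23 down.
R3C3 = 9 − 8 = 1 completes the 9 across.
R1C1 = 7 − 6 = 1 completes the 7 across.

3 9 7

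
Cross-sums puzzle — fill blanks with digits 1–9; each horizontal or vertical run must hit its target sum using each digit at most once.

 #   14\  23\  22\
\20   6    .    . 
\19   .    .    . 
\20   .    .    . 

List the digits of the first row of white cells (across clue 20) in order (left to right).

6 9 5

23 in 3 cells must be {6,8,9}.
Given what's placed, R1C2 must be 9 to fit the 20 across and 23 down.
R1C3 = 20 − 15 = 5 completes the 20 across.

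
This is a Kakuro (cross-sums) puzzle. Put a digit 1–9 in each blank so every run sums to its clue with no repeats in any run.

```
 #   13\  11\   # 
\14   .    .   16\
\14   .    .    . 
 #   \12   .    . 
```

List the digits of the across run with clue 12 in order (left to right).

3, 9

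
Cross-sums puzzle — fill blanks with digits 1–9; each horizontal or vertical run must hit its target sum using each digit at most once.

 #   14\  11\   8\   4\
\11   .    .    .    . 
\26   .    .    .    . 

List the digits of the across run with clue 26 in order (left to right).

11 in 4 cells must be {1,2,3,5}; 4 in 2 cells must be {1,3}.
Only 5 fits R1C1 under both its across sum 11 and down sum 14.
R2C1 = 14 − 5 = 9 completes the 14 down.
Given what's placed, R2C4 must be 3 to fit the 26 across and 4 down.
R1C4 = 4 − 3 = 1 completes the 4 down.
R2C3 = 6: the only remaining digit allowed by both the 26 across and the 8 down.
R1C3 = 8 − 6 = 2 completes the 8 down.
R2C2 = 26 − 18 = 8 completes the 26 across.

9 8 6 3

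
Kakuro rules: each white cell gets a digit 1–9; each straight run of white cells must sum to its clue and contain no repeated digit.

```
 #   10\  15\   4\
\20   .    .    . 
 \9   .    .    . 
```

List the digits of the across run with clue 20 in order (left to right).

4 in 2 cells must be {1,3}.
The 20 across and the 4 down share only 3, so R1C3 = 3.
The 9 across and the 15 down share only 6, so R2C2 = 6.
R2C3 = 4 − 3 = 1 completes the 4 down.
R1C2 = 15 − 6 = 9 completes the 15 down.
R2C1 = 9 − 7 = 2 completes the 9 across.
R1C1 = 20 − 12 = 8 completes the 20 across.

8 9 3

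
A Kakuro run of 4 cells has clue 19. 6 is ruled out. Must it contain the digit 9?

Counterexample: {1,3,7,8} sums to 19 under that restriction without using 9.

No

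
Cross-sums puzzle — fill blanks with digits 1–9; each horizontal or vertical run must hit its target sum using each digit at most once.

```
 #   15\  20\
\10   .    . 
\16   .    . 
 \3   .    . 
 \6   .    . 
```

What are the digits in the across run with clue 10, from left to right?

2, 8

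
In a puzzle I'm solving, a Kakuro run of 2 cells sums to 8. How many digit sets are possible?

3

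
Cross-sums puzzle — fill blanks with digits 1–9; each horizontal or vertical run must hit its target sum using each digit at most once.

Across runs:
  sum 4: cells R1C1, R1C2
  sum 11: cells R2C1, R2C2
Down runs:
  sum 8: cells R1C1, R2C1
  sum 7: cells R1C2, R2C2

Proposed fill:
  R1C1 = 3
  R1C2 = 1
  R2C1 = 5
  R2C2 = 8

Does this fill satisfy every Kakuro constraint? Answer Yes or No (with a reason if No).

No — the down run R1C2–R2C2 sums to 9, not 7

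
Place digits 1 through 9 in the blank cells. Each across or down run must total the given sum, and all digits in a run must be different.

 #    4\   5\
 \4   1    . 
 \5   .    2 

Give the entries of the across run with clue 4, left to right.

4 in 2 cells must be {1,3}.
R1C2 = 4 − 1 = 3 completes the 4 across.
R2C1 = 5 − 2 = 3 completes the 5 across.

1 3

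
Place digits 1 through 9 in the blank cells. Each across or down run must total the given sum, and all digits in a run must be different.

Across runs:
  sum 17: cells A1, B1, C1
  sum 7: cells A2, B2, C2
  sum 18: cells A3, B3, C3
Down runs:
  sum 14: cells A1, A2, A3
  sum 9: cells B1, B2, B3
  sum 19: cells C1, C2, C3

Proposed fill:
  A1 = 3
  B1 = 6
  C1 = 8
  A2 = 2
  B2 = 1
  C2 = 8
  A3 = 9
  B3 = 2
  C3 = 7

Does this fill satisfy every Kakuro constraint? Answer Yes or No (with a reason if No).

No — the down run C1–C3 sums to 23, not 19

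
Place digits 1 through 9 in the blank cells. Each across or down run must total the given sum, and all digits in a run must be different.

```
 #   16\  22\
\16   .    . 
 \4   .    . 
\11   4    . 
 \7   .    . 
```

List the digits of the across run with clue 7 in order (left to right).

2, 5

16 in 2 cells must be {7,9}; 4 in 2 cells must be {1,3}.
R3C2 = 11 − 4 = 7 completes the 11 across.
Given what's placed, R1C2 must be 9 to fit the 16 across and 22 down.
R2C2 = 1: the only remaining digit allowed by both the 4 across and the 22 down.
R4C2 = 22 − 17 = 5 completes the 22 down.
R1C1 = 16 − 9 = 7 completes the 16 across.
R2C1 = 4 − 1 = 3 completes the 4 across.
R4C1 = 7 − 5 = 2 completes the 7 across.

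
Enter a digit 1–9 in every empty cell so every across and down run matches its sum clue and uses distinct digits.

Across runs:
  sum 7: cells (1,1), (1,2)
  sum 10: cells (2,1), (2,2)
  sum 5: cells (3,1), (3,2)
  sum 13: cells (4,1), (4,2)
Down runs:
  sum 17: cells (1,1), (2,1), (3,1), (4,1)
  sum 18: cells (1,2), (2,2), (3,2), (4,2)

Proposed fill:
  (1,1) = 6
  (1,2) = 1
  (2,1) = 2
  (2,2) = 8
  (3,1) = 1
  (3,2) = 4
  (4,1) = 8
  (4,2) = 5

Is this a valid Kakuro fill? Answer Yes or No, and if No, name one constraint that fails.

Across: 6+1=7; 2+8=10; 1+4=5; 8+5=13. Down: 6+2+1+8=17; 1+8+4+5=18. No digit repeats within any run.

Yes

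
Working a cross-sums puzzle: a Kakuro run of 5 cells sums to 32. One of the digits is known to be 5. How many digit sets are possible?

2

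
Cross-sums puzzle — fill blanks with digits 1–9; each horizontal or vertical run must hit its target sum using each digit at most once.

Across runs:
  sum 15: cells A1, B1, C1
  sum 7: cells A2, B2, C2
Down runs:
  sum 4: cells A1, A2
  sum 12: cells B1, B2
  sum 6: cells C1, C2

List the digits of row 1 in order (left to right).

3, 8, 4

7 in 3 cells must be {1,2,4}; 4 in 2 cells must be {1,3}.
The 7 across and the 4 down share only 1, so A2 = 1.
Given what's placed, B2 must be 4 to fit the 7 across and 12 down.
C2 = 7 − 5 = 2 completes the 7 across.
A1 = 4 − 1 = 3 completes the 4 down.
B1 = 12 − 4 = 8 completes the 12 down.
C1 = 15 − 11 = 4 completes the 15 across.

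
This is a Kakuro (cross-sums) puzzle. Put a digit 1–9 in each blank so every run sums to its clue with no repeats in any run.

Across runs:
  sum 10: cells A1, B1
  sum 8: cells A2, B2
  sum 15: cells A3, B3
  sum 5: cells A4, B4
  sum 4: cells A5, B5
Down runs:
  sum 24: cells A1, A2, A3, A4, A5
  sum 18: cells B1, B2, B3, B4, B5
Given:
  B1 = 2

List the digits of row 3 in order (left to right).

7 8

4 in 2 cells must be {1,3}.
A1 = 10 − 2 = 8 completes the 10 across.
No cell is forced outright now. A3 can only be 6 or 7 or 9 (the digits allowed by both its 15 across and its 24 down). If A3 = 6: then B3 would have to be in {9} for the 15 across but in {1,3,4,5,6,7,8} for the 18 down — contradiction. If A3 = 9: that forces B3 = 6, A5 = 1, after which B5 would have to be in {3} for the 4 across but in {1,4,5} for the 18 down — contradiction. So A3 = 7.
B3 = 15 − 7 = 8 completes the 15 across.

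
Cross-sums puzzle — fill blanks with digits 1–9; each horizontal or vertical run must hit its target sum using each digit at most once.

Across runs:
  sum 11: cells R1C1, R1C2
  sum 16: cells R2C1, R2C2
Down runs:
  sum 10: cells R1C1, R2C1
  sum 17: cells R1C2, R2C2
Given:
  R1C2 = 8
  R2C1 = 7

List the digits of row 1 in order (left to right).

3, 8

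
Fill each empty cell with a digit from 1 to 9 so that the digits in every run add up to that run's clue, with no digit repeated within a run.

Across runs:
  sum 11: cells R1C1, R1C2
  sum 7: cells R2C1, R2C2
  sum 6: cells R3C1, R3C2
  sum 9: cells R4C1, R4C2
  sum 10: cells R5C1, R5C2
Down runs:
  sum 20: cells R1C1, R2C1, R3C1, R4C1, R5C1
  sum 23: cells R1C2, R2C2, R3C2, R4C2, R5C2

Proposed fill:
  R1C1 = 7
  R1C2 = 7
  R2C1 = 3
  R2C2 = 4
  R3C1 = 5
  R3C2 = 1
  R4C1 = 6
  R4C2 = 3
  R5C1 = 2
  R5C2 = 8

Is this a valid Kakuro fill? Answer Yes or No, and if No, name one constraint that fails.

No — the down run R1C1–R5C1 sums to 23, not 20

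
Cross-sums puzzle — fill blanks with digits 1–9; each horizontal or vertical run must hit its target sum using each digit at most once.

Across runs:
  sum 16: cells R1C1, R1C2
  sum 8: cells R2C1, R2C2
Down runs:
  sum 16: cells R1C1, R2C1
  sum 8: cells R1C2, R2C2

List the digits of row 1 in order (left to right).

9 7

16 in 2 cells must be {7,9}.
The 16 across and the 8 down share only 7, so R1C2 = 7.
The 8 across and the 16 down share only 7, so R2C1 = 7.
R2C2 = 8 − 7 = 1 completes the 8 across.
R1C1 = 16 − 7 = 9 completes the 16 across.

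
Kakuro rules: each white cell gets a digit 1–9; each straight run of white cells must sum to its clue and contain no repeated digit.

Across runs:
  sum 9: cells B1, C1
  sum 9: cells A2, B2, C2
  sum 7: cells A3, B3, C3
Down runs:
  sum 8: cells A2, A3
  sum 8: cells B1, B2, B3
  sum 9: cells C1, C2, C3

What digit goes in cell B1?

7 in 3 cells must be {1,2,4}.
Nothing is forced directly, so branch on A3, whose candidates are 1 or 2. If A3 = 1: then A2 would have to be in {1,2,3,4,5,6} for the 9 across but in {7} for the 8 down — contradiction. So A3 = 2.
A2 = 8 − 2 = 6 completes the 8 down.
Nothing is forced directly, so branch on B2, whose candidates are 1 or 2. If B2 = 2: that forces C2 = 1, B3 = 1, after which C3 would have to be in {4} for the 7 across but in {2,3,5,6} for the 9 down — contradiction. So B2 = 1.
C2 = 9 − 7 = 2 completes the 9 across.
B3 = 4: the only remaining digit allowed by both the 7 across and the 8 down.
C3 = 7 − 6 = 1 completes the 7 across.
B1 = 8 − 5 = 3 completes the 8 down.

3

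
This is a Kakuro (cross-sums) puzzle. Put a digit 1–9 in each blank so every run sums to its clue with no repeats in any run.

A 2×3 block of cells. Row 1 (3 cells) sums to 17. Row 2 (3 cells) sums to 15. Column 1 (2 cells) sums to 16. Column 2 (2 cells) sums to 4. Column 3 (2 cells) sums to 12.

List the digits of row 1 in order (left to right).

9 1 7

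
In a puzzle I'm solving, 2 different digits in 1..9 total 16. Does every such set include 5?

The only way to make 16 from 2 distinct digits is {7,9}, which does not contain 5.

No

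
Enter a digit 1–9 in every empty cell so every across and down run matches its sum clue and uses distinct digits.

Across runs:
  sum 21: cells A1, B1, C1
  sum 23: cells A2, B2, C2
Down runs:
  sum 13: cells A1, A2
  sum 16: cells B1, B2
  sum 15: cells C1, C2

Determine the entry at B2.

23 in 3 cells must be {6,8,9}; 16 in 2 cells must be {7,9}.
The 23 across and the 16 down share only 9, so B2 = 9.
B1 = 16 − 9 = 7 completes the 16 down.
Nothing is forced directly, so branch on A2, whose candidates are 6 or 8. If A2 = 6: then A1 would have to be in {5,6,8,9} for the 21 across but in {7} for the 13 down — contradiction. So A2 = 8.
A1 = 13 − 8 = 5 completes the 13 down.
C1 = 21 − 12 = 9 completes the 21 across.
C2 = 23 − 17 = 6 completes the 23 across.

9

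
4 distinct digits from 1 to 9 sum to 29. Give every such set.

{5,7,8,9}

4 distinct digits from 1–9 sum between 10 and 30.
Only one set works: {5,7,8,9}.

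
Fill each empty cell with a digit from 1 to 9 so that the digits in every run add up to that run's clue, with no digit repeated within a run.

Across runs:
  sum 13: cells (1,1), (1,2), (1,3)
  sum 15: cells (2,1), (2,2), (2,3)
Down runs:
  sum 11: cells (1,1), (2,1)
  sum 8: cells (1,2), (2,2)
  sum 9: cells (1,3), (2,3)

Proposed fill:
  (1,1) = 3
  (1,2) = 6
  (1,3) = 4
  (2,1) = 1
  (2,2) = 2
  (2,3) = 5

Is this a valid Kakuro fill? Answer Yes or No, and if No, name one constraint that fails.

No — the down run (1,1)–(2,1) sums to 4, not 11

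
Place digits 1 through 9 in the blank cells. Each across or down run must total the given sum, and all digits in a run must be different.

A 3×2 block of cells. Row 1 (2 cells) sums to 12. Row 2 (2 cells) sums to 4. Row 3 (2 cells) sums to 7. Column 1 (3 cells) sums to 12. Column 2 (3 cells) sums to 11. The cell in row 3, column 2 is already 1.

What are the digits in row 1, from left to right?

5 7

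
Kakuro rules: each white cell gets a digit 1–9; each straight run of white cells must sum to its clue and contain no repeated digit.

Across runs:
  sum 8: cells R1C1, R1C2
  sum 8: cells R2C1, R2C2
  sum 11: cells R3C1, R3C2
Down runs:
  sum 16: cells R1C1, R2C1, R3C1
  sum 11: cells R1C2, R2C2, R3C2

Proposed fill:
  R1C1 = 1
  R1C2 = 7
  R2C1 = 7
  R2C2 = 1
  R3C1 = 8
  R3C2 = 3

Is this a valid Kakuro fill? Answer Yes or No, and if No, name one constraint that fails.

Across: 1+7=8; 7+1=8; 8+3=11. Down: 1+7+8=16; 7+1+3=11. No digit repeats within any run.

Yes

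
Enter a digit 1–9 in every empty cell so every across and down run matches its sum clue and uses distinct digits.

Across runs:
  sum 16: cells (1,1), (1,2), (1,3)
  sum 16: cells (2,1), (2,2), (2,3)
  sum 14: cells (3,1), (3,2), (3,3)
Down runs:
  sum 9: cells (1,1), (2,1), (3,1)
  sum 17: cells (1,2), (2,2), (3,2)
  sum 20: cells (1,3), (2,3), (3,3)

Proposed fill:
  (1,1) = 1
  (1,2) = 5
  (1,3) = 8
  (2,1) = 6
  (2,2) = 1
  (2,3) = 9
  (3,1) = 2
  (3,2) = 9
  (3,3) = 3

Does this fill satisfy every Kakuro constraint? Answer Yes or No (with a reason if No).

No — the across run (1,1)–(1,3) sums to 14, not 16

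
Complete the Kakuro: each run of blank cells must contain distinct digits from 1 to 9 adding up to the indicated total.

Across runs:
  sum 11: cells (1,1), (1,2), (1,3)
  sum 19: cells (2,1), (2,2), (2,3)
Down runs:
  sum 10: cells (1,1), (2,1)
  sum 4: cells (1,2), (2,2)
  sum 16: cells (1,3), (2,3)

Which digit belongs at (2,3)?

9

4 in 2 cells must be {1,3}; 16 in 2 cells must be {7,9}.
The 11 across and the 16 down share only 7, so (1,3) = 7.
The 19 across and the 4 down share only 3, so (2,2) = 3.
(2,3) = 16 − 7 = 9 completes the 16 down.
(1,2) = 4 − 3 = 1 completes the 4 down.
(2,1) = 19 − 12 = 7 completes the 19 across.
(1,1) = 11 − 8 = 3 completes the 11 across.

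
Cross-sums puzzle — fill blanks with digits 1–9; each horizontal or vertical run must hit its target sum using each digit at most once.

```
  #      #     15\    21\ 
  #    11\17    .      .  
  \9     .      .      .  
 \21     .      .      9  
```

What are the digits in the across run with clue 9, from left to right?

17 in 2 cells must be {8,9}.
R1C3 = 8: the only remaining digit allowed by both the 17 across and the 21 down.
R2C3 = 21 − 17 = 4 completes the 21 down.
R1C2 = 17 − 8 = 9 completes the 17 across.
Given what's placed, R2C2 must be 2 to fit the 9 across and 15 down.
R3C2 = 15 − 11 = 4 completes the 15 down.
R2C1 = 9 − 6 = 3 completes the 9 across.
R3C1 = 21 − 13 = 8 completes the 21 across.

3 2 4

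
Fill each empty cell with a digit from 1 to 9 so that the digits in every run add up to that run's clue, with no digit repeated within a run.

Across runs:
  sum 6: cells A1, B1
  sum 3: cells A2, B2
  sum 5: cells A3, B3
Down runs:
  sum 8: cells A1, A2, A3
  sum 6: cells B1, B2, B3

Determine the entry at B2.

3 in 2 cells must be {1,2}; 6 in 3 cells must be {1,2,3}.
Nothing is forced directly, so branch on B1, whose candidates are 1 or 2. If B1 = 2: that forces A1 = 4, A2 = 1, after which B2 would have to be in {2} for the 3 across but in {1,3} for the 6 down — contradiction. So B1 = 1.
A1 = 6 − 1 = 5 completes the 6 across.
Given what's placed, B2 must be 2 to fit the 3 across and 6 down.
B3 = 6 − 3 = 3 completes the 6 down.
A2 = 3 − 2 = 1 completes the 3 across.
A3 = 5 − 3 = 2 completes the 5 across.

2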